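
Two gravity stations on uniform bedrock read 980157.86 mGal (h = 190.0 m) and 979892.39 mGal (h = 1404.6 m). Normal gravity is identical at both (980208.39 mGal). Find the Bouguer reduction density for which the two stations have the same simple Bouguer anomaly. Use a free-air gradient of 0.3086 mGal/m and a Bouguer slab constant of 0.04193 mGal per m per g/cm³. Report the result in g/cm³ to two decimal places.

Δg_obs = 979892.39 − 980157.86 = -265.47 mGal over Δh = 1404.6 − 190.0 = 1214.6 m
Equal Bouguer anomalies ⇒ Δg_obs + (0.3086 − 0.04193ρ)·Δh = 0
0.3086 − 0.04193ρ = −Δg_obs/Δh = 0.21857
ρ = (0.3086 − 0.21857) / 0.04193 = 2.15 g/cm³

2.15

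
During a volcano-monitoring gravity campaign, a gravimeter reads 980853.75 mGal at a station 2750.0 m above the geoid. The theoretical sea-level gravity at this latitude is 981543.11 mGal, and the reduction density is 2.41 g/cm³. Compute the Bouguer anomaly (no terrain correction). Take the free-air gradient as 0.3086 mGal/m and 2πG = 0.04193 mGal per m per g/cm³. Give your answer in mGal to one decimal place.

-118.6

Free-air correction = 0.3086 × 2750.0 = 848.65 mGal
Free-air anomaly = 980853.75 − 981543.11 + (848.65) = 159.29 mGal
Bouguer slab correction = 0.04193 × 2.41 × 2750.0 = 277.89 mGal
Simple Bouguer anomaly = 159.29 − (277.89) = -118.60 mGal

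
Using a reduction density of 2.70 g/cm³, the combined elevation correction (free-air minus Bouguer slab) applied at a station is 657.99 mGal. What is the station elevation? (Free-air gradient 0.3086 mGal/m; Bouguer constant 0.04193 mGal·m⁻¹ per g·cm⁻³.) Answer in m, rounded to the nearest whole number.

3368

Combined gradient = 0.3086 − 0.04193 × 2.70 = 0.1953890 mGal/m
h = 657.99 / 0.1953890 = 3367.59 m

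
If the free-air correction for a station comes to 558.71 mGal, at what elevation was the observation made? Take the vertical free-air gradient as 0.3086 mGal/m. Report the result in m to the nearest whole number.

h = 558.71 / 0.3086 = 1810.47 m

1810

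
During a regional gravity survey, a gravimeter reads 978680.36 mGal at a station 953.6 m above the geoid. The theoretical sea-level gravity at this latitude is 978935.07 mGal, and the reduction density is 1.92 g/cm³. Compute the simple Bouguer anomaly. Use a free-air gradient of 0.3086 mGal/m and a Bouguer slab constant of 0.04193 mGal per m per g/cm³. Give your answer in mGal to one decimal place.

Free-air correction = 0.3086 × 953.6 = 294.28 mGal
Free-air anomaly = 978680.36 − 978935.07 + (294.28) = 39.57 mGal
Bouguer slab correction = 0.04193 × 1.92 × 953.6 = 76.77 mGal
Simple Bouguer anomaly = 39.57 − (76.77) = -37.20 mGal

-37.2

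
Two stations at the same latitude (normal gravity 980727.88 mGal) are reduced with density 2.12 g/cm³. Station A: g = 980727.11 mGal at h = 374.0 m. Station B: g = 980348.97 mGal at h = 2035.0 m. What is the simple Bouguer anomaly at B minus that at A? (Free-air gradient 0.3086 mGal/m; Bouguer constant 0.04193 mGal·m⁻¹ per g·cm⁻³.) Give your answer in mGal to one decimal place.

-13.2

Δg_SB(A) = 980727.11 − 980727.88 + 0.3086×374.0 − 0.04193×2.12×374.0 = 81.40 mGal
Δg_SB(B) = 980348.97 − 980727.88 + 0.3086×2035.0 − 0.04193×2.12×2035.0 = 68.20 mGal
Difference = 68.20 − (81.40) = -13.20 mGal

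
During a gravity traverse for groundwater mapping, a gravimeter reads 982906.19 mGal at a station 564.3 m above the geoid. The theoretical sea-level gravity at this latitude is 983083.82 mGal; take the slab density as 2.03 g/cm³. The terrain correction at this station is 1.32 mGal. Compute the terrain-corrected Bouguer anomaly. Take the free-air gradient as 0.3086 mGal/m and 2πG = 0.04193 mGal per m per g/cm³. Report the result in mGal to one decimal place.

Free-air correction = 0.3086 × 564.3 = 174.14 mGal
Free-air anomaly = 982906.19 − 983083.82 + (174.14) = -3.49 mGal
Bouguer slab correction = 0.04193 × 2.03 × 564.3 = 48.03 mGal
Simple Bouguer anomaly = -3.49 − (48.03) = -51.52 mGal
Complete Bouguer anomaly = -51.52 + 1.32 = -50.20 mGal

-50.2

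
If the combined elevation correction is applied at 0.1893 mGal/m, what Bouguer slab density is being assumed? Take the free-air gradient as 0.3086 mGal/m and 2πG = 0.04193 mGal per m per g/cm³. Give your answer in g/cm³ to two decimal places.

0.1893 = 0.3086 − 0.04193 × ρ
ρ = (0.3086 − 0.1893) / 0.04193 = 2.85 g/cm³

2.85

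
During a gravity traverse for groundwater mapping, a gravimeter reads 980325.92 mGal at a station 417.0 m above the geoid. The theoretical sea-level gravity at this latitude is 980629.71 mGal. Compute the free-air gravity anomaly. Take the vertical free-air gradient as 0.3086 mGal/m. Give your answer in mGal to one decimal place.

Free-air correction = 0.3086 × 417.0 = 128.69 mGal
Free-air anomaly = 980325.92 − 980629.71 + (128.69) = -175.10 mGal

-175.1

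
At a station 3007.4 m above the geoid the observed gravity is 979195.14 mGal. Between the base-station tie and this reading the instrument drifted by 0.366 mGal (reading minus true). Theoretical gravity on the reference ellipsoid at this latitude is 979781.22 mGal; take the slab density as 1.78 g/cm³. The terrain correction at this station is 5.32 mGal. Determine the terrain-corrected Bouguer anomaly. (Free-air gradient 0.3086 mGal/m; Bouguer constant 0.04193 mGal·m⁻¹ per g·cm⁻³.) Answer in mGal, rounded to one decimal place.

Drift-corrected reading = 979195.14 − (0.366) = 979194.774 mGal
Free-air correction = 0.3086 × 3007.4 = 928.08 mGal
Free-air anomaly = 979194.774 − 979781.22 + (928.08) = 341.634 mGal
Bouguer slab correction = 0.04193 × 1.78 × 3007.4 = 224.46 mGal
Simple Bouguer anomaly = 341.634 − (224.46) = 117.174 mGal
Complete Bouguer anomaly = 117.174 + 5.32 = 122.494 mGal

122.5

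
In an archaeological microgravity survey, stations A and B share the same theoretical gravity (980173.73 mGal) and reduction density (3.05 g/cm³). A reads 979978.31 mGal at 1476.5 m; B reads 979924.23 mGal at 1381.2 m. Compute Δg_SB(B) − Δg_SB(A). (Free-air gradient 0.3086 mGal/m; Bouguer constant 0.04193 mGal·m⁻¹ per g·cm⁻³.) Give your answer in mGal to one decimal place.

-71.3

Δg_SB(A) = 979978.31 − 980173.73 + 0.3086×1476.5 − 0.04193×3.05×1476.5 = 71.40 mGal
Δg_SB(B) = 979924.23 − 980173.73 + 0.3086×1381.2 − 0.04193×3.05×1381.2 = 0.10 mGal
Difference = 0.10 − (71.40) = -71.30 mGal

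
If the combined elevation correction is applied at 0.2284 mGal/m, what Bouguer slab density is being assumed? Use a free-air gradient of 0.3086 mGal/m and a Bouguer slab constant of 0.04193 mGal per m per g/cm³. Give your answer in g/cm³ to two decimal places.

1.91

0.2284 = 0.3086 − 0.04193 × ρ
ρ = (0.3086 − 0.2284) / 0.04193 = 1.91 g/cm³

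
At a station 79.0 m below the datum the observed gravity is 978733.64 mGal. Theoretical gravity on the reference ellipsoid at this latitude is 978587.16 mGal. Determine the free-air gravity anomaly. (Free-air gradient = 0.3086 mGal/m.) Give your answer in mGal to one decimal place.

122.1

Free-air correction = 0.3086 × -79.0 = -24.38 mGal
Free-air anomaly = 978733.64 − 978587.16 + (-24.38) = 122.10 mGal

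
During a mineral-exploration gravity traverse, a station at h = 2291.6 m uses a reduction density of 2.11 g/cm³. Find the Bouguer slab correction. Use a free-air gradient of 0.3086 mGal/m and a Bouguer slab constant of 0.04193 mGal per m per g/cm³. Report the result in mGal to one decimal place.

Bouguer slab correction = 0.04193 × 2.11 × 2291.6 = 202.7 mGal

202.7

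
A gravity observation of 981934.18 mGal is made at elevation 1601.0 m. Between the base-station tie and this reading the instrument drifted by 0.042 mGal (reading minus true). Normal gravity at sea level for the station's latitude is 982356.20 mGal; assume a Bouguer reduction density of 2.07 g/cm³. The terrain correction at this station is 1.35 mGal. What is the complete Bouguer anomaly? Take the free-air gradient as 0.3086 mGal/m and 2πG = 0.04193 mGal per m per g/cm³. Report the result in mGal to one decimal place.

Drift-corrected reading = 981934.18 − (0.042) = 981934.138 mGal
Free-air correction = 0.3086 × 1601.0 = 494.07 mGal
Free-air anomaly = 981934.138 − 982356.20 + (494.07) = 72.008 mGal
Bouguer slab correction = 0.04193 × 2.07 × 1601.0 = 138.96 mGal
Simple Bouguer anomaly = 72.008 − (138.96) = -66.952 mGal
Complete Bouguer anomaly = -66.952 + 1.35 = -65.602 mGal

-65.6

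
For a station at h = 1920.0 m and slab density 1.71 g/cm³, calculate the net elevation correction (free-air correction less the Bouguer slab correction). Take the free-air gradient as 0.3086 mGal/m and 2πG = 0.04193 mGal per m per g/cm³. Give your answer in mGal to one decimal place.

454.8

Combined gradient = 0.3086 − 0.04193 × 1.71 = 0.2368997 mGal/m
Combined elevation correction = 0.2368997 × 1920.0 = 454.8 mGal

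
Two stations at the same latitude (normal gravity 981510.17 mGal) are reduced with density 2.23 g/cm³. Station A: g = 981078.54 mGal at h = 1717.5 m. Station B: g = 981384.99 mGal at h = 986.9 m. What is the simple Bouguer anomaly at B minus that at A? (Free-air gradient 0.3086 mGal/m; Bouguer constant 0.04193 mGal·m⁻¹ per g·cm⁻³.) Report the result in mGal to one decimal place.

Δg_SB(A) = 981078.54 − 981510.17 + 0.3086×1717.5 − 0.04193×2.23×1717.5 = -62.20 mGal
Δg_SB(B) = 981384.99 − 981510.17 + 0.3086×986.9 − 0.04193×2.23×986.9 = 87.10 mGal
Difference = 87.10 − (-62.20) = 149.30 mGal

149.3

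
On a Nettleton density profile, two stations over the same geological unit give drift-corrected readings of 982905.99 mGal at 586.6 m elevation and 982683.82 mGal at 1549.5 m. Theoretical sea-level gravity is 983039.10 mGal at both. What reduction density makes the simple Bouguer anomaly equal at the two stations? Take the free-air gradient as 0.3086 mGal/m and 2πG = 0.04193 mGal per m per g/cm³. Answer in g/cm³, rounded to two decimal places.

Δg_obs = 982683.82 − 982905.99 = -222.17 mGal over Δh = 1549.5 − 586.6 = 962.9 m
Equal Bouguer anomalies ⇒ Δg_obs + (0.3086 − 0.04193ρ)·Δh = 0
0.3086 − 0.04193ρ = −Δg_obs/Δh = 0.23073
ρ = (0.3086 − 0.23073) / 0.04193 = 1.86 g/cm³

1.86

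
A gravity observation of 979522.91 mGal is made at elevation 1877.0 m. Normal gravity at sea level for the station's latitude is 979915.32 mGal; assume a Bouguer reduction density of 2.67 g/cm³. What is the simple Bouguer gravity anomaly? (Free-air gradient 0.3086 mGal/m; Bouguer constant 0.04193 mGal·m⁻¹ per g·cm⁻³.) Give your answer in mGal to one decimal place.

Free-air correction = 0.3086 × 1877.0 = 579.24 mGal
Free-air anomaly = 979522.91 − 979915.32 + (579.24) = 186.83 mGal
Bouguer slab correction = 0.04193 × 2.67 × 1877.0 = 210.14 mGal
Simple Bouguer anomaly = 186.83 − (210.14) = -23.31 mGal

-23.3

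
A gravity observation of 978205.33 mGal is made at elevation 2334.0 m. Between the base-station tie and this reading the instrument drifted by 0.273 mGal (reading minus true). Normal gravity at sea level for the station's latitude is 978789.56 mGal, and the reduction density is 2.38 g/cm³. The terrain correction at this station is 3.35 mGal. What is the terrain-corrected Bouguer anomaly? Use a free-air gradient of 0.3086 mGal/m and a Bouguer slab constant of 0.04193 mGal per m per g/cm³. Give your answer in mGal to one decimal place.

Drift-corrected reading = 978205.33 − (0.273) = 978205.057 mGal
Free-air correction = 0.3086 × 2334.0 = 720.27 mGal
Free-air anomaly = 978205.057 − 978789.56 + (720.27) = 135.767 mGal
Bouguer slab correction = 0.04193 × 2.38 × 2334.0 = 232.92 mGal
Simple Bouguer anomaly = 135.767 − (232.92) = -97.153 mGal
Complete Bouguer anomaly = -97.153 + 3.35 = -93.803 mGal

-93.8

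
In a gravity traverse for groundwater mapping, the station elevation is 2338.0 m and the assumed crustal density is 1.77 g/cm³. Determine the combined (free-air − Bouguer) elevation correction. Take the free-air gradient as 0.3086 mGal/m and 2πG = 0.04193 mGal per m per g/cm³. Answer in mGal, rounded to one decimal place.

Combined gradient = 0.3086 − 0.04193 × 1.77 = 0.2343839 mGal/m
Combined elevation correction = 0.2343839 × 2338.0 = 548.0 mGal

548.0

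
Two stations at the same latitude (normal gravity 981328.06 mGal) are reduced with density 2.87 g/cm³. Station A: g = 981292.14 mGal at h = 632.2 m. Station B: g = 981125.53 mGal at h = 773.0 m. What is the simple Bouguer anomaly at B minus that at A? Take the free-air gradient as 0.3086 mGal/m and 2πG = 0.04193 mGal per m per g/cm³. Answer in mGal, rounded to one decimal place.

-140.1

Δg_SB(A) = 981292.14 − 981328.06 + 0.3086×632.2 − 0.04193×2.87×632.2 = 83.10 mGal
Δg_SB(B) = 981125.53 − 981328.06 + 0.3086×773.0 − 0.04193×2.87×773.0 = -57.00 mGal
Difference = -57.00 − (83.10) = -140.10 mGal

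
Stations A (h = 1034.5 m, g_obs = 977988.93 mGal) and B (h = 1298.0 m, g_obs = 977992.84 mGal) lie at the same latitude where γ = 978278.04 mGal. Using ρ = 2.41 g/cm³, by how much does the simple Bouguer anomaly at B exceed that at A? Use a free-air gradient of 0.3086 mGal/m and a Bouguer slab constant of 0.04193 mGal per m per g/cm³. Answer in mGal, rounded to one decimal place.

Δg_SB(A) = 977988.93 − 978278.04 + 0.3086×1034.5 − 0.04193×2.41×1034.5 = -74.40 mGal
Δg_SB(B) = 977992.84 − 978278.04 + 0.3086×1298.0 − 0.04193×2.41×1298.0 = -15.80 mGal
Difference = -15.80 − (-74.40) = 58.60 mGal

58.6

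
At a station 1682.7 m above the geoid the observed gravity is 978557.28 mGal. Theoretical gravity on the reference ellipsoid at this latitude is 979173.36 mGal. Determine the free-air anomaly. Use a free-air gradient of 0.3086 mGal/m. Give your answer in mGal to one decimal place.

-96.8

Free-air correction = 0.3086 × 1682.7 = 519.28 mGal
Free-air anomaly = 978557.28 − 979173.36 + (519.28) = -96.80 mGal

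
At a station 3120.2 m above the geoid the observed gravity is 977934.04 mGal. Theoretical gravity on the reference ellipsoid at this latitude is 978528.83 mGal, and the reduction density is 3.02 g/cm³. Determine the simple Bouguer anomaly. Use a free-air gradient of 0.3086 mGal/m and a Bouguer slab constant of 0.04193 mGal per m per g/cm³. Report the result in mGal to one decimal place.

-27.0

Free-air correction = 0.3086 × 3120.2 = 962.89 mGal
Free-air anomaly = 977934.04 − 978528.83 + (962.89) = 368.10 mGal
Bouguer slab correction = 0.04193 × 3.02 × 3120.2 = 395.11 mGal
Simple Bouguer anomaly = 368.10 − (395.11) = -27.01 mGal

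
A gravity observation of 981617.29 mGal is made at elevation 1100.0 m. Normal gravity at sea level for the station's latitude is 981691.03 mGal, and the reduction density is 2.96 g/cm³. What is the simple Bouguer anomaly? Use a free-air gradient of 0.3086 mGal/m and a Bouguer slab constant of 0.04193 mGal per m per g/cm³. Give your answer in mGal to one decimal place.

Free-air correction = 0.3086 × 1100.0 = 339.46 mGal
Free-air anomaly = 981617.29 − 981691.03 + (339.46) = 265.72 mGal
Bouguer slab correction = 0.04193 × 2.96 × 1100.0 = 136.52 mGal
Simple Bouguer anomaly = 265.72 − (136.52) = 129.20 mGal

129.2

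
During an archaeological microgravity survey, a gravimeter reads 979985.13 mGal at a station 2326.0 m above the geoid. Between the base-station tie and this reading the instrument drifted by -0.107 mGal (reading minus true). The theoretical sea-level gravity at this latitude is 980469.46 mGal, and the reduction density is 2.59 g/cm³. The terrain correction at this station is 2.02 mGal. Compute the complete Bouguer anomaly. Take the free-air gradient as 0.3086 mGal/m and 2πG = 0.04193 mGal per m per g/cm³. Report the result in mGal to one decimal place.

Drift-corrected reading = 979985.13 − (-0.107) = 979985.237 mGal
Free-air correction = 0.3086 × 2326.0 = 717.80 mGal
Free-air anomaly = 979985.237 − 980469.46 + (717.80) = 233.577 mGal
Bouguer slab correction = 0.04193 × 2.59 × 2326.0 = 252.60 mGal
Simple Bouguer anomaly = 233.577 − (252.60) = -19.023 mGal
Complete Bouguer anomaly = -19.023 + 2.02 = -17.003 mGal

-17.0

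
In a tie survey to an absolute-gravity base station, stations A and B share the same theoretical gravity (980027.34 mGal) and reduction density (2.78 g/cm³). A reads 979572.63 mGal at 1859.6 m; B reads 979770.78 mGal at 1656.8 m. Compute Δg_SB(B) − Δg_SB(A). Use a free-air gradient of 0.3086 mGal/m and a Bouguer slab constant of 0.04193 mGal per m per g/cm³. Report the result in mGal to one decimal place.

Δg_SB(A) = 979572.63 − 980027.34 + 0.3086×1859.6 − 0.04193×2.78×1859.6 = -97.60 mGal
Δg_SB(B) = 979770.78 − 980027.34 + 0.3086×1656.8 − 0.04193×2.78×1656.8 = 61.60 mGal
Difference = 61.60 − (-97.60) = 159.20 mGal

159.2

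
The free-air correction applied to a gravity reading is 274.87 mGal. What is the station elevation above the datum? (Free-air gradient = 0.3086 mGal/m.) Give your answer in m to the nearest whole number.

891

h = 274.87 / 0.3086 = 890.70 m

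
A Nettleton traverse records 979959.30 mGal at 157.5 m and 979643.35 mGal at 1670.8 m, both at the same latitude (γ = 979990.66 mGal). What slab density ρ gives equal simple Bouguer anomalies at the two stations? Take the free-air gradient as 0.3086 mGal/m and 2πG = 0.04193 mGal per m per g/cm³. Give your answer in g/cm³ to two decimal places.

2.38

Δg_obs = 979643.35 − 979959.30 = -315.95 mGal over Δh = 1670.8 − 157.5 = 1513.3 m
Equal Bouguer anomalies ⇒ Δg_obs + (0.3086 − 0.04193ρ)·Δh = 0
0.3086 − 0.04193ρ = −Δg_obs/Δh = 0.20878
ρ = (0.3086 − 0.20878) / 0.04193 = 2.38 g/cm³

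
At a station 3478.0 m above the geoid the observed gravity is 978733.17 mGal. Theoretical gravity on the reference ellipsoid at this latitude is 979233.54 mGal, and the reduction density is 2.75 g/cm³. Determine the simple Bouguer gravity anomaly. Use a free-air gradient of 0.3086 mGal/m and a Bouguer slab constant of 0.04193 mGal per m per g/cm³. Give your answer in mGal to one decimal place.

171.9

Free-air correction = 0.3086 × 3478.0 = 1073.31 mGal
Free-air anomaly = 978733.17 − 979233.54 + (1073.31) = 572.94 mGal
Bouguer slab correction = 0.04193 × 2.75 × 3478.0 = 401.04 mGal
Simple Bouguer anomaly = 572.94 − (401.04) = 171.90 mGal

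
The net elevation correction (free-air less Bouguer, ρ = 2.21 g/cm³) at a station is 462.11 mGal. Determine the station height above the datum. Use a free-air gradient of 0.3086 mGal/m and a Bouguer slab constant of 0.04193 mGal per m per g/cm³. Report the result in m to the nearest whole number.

Combined gradient = 0.3086 − 0.04193 × 2.21 = 0.2159347 mGal/m
h = 462.11 / 0.2159347 = 2140.05 m

2140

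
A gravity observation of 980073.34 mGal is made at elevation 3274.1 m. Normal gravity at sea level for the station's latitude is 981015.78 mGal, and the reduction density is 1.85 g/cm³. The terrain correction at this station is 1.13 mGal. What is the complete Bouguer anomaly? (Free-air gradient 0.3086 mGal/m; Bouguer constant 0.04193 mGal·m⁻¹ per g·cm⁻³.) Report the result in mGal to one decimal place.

Free-air correction = 0.3086 × 3274.1 = 1010.39 mGal
Free-air anomaly = 980073.34 − 981015.78 + (1010.39) = 67.95 mGal
Bouguer slab correction = 0.04193 × 1.85 × 3274.1 = 253.97 mGal
Simple Bouguer anomaly = 67.95 − (253.97) = -186.02 mGal
Complete Bouguer anomaly = -186.02 + 1.13 = -184.89 mGal

-184.9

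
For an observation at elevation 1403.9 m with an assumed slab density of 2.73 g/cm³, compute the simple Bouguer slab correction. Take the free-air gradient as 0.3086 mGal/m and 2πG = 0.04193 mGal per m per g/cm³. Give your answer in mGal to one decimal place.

160.7

Bouguer slab correction = 0.04193 × 2.73 × 1403.9 = 160.7 mGal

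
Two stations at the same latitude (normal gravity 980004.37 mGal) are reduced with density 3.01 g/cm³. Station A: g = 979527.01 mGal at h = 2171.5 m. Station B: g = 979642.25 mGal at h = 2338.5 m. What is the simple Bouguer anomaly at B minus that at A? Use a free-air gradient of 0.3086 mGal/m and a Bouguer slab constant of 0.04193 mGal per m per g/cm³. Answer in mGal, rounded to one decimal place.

Δg_SB(A) = 979527.01 − 980004.37 + 0.3086×2171.5 − 0.04193×3.01×2171.5 = -81.30 mGal
Δg_SB(B) = 979642.25 − 980004.37 + 0.3086×2338.5 − 0.04193×3.01×2338.5 = 64.40 mGal
Difference = 64.40 − (-81.30) = 145.70 mGal

145.7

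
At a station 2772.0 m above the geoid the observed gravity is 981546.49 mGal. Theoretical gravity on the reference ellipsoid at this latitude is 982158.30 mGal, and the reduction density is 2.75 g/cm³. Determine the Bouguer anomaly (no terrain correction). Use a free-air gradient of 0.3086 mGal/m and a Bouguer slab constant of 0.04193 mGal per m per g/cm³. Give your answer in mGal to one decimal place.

Free-air correction = 0.3086 × 2772.0 = 855.44 mGal
Free-air anomaly = 981546.49 − 982158.30 + (855.44) = 243.63 mGal
Bouguer slab correction = 0.04193 × 2.75 × 2772.0 = 319.63 mGal
Simple Bouguer anomaly = 243.63 − (319.63) = -76.00 mGal

-76.0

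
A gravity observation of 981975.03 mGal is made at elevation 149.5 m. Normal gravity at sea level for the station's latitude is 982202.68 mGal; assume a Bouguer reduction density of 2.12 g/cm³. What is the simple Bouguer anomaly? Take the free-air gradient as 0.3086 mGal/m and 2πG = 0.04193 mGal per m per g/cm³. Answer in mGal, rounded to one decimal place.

Free-air correction = 0.3086 × 149.5 = 46.14 mGal
Free-air anomaly = 981975.03 − 982202.68 + (46.14) = -181.51 mGal
Bouguer slab correction = 0.04193 × 2.12 × 149.5 = 13.29 mGal
Simple Bouguer anomaly = -181.51 − (13.29) = -194.80 mGal

-194.8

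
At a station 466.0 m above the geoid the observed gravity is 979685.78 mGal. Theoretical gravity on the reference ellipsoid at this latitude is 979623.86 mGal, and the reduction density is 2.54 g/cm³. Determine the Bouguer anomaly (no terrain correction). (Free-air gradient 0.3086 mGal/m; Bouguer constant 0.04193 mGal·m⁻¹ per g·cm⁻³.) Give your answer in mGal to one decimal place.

156.1

Free-air correction = 0.3086 × 466.0 = 143.81 mGal
Free-air anomaly = 979685.78 − 979623.86 + (143.81) = 205.73 mGal
Bouguer slab correction = 0.04193 × 2.54 × 466.0 = 49.63 mGal
Simple Bouguer anomaly = 205.73 − (49.63) = 156.10 mGal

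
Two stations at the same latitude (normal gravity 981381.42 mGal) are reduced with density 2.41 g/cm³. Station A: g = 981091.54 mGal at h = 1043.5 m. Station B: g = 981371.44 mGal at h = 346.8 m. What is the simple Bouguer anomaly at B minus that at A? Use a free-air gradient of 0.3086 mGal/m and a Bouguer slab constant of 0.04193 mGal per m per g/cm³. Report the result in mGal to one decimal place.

135.3

Δg_SB(A) = 981091.54 − 981381.42 + 0.3086×1043.5 − 0.04193×2.41×1043.5 = -73.30 mGal
Δg_SB(B) = 981371.44 − 981381.42 + 0.3086×346.8 − 0.04193×2.41×346.8 = 62.00 mGal
Difference = 62.00 − (-73.30) = 135.30 mGal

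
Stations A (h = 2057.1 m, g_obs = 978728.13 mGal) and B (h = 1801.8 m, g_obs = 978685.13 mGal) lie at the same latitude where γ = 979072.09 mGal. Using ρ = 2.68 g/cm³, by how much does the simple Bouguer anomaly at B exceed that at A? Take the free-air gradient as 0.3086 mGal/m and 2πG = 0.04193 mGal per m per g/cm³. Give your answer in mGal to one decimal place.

Δg_SB(A) = 978728.13 − 979072.09 + 0.3086×2057.1 − 0.04193×2.68×2057.1 = 59.70 mGal
Δg_SB(B) = 978685.13 − 979072.09 + 0.3086×1801.8 − 0.04193×2.68×1801.8 = -33.40 mGal
Difference = -33.40 − (59.70) = -93.10 mGal

-93.1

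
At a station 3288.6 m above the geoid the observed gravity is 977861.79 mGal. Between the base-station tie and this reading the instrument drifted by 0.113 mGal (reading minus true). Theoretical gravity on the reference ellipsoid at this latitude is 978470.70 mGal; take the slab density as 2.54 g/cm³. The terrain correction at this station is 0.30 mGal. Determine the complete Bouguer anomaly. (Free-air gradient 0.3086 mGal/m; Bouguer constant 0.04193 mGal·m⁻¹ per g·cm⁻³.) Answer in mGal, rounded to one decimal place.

Drift-corrected reading = 977861.79 − (0.113) = 977861.677 mGal
Free-air correction = 0.3086 × 3288.6 = 1014.86 mGal
Free-air anomaly = 977861.677 − 978470.70 + (1014.86) = 405.837 mGal
Bouguer slab correction = 0.04193 × 2.54 × 3288.6 = 350.24 mGal
Simple Bouguer anomaly = 405.837 − (350.24) = 55.597 mGal
Complete Bouguer anomaly = 55.597 + 0.30 = 55.897 mGal

55.9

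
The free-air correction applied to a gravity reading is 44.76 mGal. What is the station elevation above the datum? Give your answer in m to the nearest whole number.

145

h = 44.76 / 0.3086 = 145.04 m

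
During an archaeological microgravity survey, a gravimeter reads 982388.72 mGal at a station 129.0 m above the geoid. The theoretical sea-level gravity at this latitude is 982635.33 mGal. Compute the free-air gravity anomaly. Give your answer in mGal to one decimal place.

Free-air correction = 0.3086 × 129.0 = 39.81 mGal
Free-air anomaly = 982388.72 − 982635.33 + (39.81) = -206.80 mGal

-206.8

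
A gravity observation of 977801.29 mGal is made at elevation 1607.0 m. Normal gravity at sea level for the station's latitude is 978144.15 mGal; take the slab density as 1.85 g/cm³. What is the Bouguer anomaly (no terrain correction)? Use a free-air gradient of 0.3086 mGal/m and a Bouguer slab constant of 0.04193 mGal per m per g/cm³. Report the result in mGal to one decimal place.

Free-air correction = 0.3086 × 1607.0 = 495.92 mGal
Free-air anomaly = 977801.29 − 978144.15 + (495.92) = 153.06 mGal
Bouguer slab correction = 0.04193 × 1.85 × 1607.0 = 124.66 mGal
Simple Bouguer anomaly = 153.06 − (124.66) = 28.40 mGal

28.4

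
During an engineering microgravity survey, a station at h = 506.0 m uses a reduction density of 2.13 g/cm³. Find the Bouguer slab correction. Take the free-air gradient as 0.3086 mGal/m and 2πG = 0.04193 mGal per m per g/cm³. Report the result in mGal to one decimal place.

45.2

Bouguer slab correction = 0.04193 × 2.13 × 506.0 = 45.2 mGal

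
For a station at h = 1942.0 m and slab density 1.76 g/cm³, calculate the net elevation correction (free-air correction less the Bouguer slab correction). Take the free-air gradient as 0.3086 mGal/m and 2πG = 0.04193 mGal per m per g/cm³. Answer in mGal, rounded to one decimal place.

Combined gradient = 0.3086 − 0.04193 × 1.76 = 0.2348032 mGal/m
Combined elevation correction = 0.2348032 × 1942.0 = 456.0 mGal

456.0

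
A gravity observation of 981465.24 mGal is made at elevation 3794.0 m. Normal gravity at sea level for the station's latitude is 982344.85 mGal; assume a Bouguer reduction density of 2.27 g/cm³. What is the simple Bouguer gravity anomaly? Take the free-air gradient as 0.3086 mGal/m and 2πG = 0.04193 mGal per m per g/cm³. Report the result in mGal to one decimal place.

-69.9

Free-air correction = 0.3086 × 3794.0 = 1170.83 mGal
Free-air anomaly = 981465.24 − 982344.85 + (1170.83) = 291.22 mGal
Bouguer slab correction = 0.04193 × 2.27 × 3794.0 = 361.12 mGal
Simple Bouguer anomaly = 291.22 − (361.12) = -69.90 mGal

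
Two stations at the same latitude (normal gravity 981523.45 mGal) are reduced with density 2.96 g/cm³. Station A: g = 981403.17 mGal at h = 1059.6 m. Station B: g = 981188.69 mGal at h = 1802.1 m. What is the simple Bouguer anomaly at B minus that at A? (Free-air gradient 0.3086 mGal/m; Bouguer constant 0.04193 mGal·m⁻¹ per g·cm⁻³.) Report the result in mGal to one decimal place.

-77.5

Δg_SB(A) = 981403.17 − 981523.45 + 0.3086×1059.6 − 0.04193×2.96×1059.6 = 75.20 mGal
Δg_SB(B) = 981188.69 − 981523.45 + 0.3086×1802.1 − 0.04193×2.96×1802.1 = -2.30 mGal
Difference = -2.30 − (75.20) = -77.50 mGal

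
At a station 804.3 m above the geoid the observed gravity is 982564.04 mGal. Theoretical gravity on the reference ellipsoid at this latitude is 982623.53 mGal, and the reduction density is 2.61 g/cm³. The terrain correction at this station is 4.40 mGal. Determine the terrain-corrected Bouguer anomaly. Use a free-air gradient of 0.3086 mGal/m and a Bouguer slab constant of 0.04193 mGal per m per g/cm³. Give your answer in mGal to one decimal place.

105.1

Free-air correction = 0.3086 × 804.3 = 248.21 mGal
Free-air anomaly = 982564.04 − 982623.53 + (248.21) = 188.72 mGal
Bouguer slab correction = 0.04193 × 2.61 × 804.3 = 88.02 mGal
Simple Bouguer anomaly = 188.72 − (88.02) = 100.70 mGal
Complete Bouguer anomaly = 100.70 + 4.40 = 105.10 mGal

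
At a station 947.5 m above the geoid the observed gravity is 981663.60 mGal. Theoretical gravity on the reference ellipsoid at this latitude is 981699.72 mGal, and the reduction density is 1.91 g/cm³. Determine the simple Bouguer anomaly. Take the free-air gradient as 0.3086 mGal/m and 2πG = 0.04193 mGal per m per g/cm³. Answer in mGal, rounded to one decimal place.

Free-air correction = 0.3086 × 947.5 = 292.40 mGal
Free-air anomaly = 981663.60 − 981699.72 + (292.40) = 256.28 mGal
Bouguer slab correction = 0.04193 × 1.91 × 947.5 = 75.88 mGal
Simple Bouguer anomaly = 256.28 − (75.88) = 180.40 mGal

180.4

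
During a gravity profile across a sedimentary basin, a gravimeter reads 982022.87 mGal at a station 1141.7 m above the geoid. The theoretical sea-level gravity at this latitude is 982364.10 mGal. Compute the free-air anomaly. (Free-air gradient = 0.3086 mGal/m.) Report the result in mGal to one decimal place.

11.1

Free-air correction = 0.3086 × 1141.7 = 352.33 mGal
Free-air anomaly = 982022.87 − 982364.10 + (352.33) = 11.10 mGal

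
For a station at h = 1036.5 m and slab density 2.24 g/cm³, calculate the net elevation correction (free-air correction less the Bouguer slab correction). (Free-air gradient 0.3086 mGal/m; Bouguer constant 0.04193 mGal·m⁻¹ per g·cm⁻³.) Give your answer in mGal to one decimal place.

222.5

Combined gradient = 0.3086 − 0.04193 × 2.24 = 0.2146768 mGal/m
Combined elevation correction = 0.2146768 × 1036.5 = 222.5 mGal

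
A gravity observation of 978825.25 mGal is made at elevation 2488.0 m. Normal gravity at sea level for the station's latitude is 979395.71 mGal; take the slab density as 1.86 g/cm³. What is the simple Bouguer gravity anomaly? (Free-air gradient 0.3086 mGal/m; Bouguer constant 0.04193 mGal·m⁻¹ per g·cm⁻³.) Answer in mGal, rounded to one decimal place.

3.3

Free-air correction = 0.3086 × 2488.0 = 767.80 mGal
Free-air anomaly = 978825.25 − 979395.71 + (767.80) = 197.34 mGal
Bouguer slab correction = 0.04193 × 1.86 × 2488.0 = 194.04 mGal
Simple Bouguer anomaly = 197.34 − (194.04) = 3.30 mGal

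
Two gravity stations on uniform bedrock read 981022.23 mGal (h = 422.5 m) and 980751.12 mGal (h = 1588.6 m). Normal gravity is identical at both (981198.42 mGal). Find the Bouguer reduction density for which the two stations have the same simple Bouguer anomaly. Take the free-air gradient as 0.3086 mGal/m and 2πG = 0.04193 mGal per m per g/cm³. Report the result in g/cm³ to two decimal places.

1.82

Δg_obs = 980751.12 − 981022.23 = -271.11 mGal over Δh = 1588.6 − 422.5 = 1166.1 m
Equal Bouguer anomalies ⇒ Δg_obs + (0.3086 − 0.04193ρ)·Δh = 0
0.3086 − 0.04193ρ = −Δg_obs/Δh = 0.23249
ρ = (0.3086 − 0.23249) / 0.04193 = 1.82 g/cm³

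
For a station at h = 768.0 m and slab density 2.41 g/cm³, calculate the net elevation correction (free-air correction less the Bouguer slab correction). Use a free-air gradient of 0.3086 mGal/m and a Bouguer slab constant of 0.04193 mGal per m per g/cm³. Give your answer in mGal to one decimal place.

159.4

Combined gradient = 0.3086 − 0.04193 × 2.41 = 0.2075487 mGal/m
Combined elevation correction = 0.2075487 × 768.0 = 159.4 mGal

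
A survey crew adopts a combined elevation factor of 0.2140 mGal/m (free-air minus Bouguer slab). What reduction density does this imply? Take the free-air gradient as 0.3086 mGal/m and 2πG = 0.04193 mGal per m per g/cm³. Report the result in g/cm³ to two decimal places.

2.26

0.2140 = 0.3086 − 0.04193 × ρ
ρ = (0.3086 − 0.2140) / 0.04193 = 2.26 g/cm³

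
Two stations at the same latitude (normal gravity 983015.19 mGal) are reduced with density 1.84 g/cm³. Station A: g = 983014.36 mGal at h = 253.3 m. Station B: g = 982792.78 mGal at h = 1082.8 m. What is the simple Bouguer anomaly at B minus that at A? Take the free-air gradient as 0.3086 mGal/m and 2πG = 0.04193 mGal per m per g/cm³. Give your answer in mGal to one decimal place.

-29.6

Δg_SB(A) = 983014.36 − 983015.19 + 0.3086×253.3 − 0.04193×1.84×253.3 = 57.80 mGal
Δg_SB(B) = 982792.78 − 983015.19 + 0.3086×1082.8 − 0.04193×1.84×1082.8 = 28.20 mGal
Difference = 28.20 − (57.80) = -29.60 mGal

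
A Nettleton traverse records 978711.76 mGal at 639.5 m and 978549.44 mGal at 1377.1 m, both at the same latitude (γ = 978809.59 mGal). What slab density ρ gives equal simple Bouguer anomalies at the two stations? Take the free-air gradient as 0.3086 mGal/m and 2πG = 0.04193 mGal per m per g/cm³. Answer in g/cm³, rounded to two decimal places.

Δg_obs = 978549.44 − 978711.76 = -162.32 mGal over Δh = 1377.1 − 639.5 = 737.6 m
Equal Bouguer anomalies ⇒ Δg_obs + (0.3086 − 0.04193ρ)·Δh = 0
0.3086 − 0.04193ρ = −Δg_obs/Δh = 0.22007
ρ = (0.3086 − 0.22007) / 0.04193 = 2.11 g/cm³

2.11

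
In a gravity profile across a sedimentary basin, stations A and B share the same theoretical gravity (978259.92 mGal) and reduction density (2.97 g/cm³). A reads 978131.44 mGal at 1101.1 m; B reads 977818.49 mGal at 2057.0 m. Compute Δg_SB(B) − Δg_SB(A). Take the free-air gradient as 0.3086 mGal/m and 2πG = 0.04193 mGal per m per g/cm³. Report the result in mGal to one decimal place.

Δg_SB(A) = 978131.44 − 978259.92 + 0.3086×1101.1 − 0.04193×2.97×1101.1 = 74.20 mGal
Δg_SB(B) = 977818.49 − 978259.92 + 0.3086×2057.0 − 0.04193×2.97×2057.0 = -62.80 mGal
Difference = -62.80 − (74.20) = -137.00 mGal

-137.0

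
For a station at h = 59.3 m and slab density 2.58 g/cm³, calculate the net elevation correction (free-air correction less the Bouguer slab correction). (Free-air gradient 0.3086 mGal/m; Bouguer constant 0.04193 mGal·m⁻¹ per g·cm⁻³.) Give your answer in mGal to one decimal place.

Combined gradient = 0.3086 − 0.04193 × 2.58 = 0.2004206 mGal/m
Combined elevation correction = 0.2004206 × 59.3 = 11.9 mGal

11.9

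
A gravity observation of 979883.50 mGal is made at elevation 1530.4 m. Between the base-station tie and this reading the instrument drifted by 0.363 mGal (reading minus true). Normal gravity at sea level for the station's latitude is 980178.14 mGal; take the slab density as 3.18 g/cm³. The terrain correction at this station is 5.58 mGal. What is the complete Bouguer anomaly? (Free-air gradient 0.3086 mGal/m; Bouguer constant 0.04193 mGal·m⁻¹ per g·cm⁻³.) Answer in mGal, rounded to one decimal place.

Drift-corrected reading = 979883.50 − (0.363) = 979883.137 mGal
Free-air correction = 0.3086 × 1530.4 = 472.28 mGal
Free-air anomaly = 979883.137 − 980178.14 + (472.28) = 177.277 mGal
Bouguer slab correction = 0.04193 × 3.18 × 1530.4 = 204.06 mGal
Simple Bouguer anomaly = 177.277 − (204.06) = -26.783 mGal
Complete Bouguer anomaly = -26.783 + 5.58 = -21.203 mGal

-21.2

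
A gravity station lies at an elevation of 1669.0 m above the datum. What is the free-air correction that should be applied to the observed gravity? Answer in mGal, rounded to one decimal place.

515.1

Free-air correction = 0.3086 × 1669.0 = 515.1 mGal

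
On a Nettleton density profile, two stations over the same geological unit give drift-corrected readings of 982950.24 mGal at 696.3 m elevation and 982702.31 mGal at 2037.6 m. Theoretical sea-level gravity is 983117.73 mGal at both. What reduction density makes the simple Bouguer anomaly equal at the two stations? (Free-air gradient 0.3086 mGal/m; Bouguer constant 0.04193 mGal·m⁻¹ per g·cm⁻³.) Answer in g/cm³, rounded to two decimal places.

Δg_obs = 982702.31 − 982950.24 = -247.93 mGal over Δh = 2037.6 − 696.3 = 1341.3 m
Equal Bouguer anomalies ⇒ Δg_obs + (0.3086 − 0.04193ρ)·Δh = 0
0.3086 − 0.04193ρ = −Δg_obs/Δh = 0.18484
ρ = (0.3086 − 0.18484) / 0.04193 = 2.95 g/cm³

2.95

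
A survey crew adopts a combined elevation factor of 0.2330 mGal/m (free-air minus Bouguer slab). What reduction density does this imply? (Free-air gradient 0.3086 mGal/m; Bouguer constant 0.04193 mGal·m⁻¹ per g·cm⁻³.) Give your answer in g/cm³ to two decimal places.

1.80

0.2330 = 0.3086 − 0.04193 × ρ
ρ = (0.3086 − 0.2330) / 0.04193 = 1.80 g/cm³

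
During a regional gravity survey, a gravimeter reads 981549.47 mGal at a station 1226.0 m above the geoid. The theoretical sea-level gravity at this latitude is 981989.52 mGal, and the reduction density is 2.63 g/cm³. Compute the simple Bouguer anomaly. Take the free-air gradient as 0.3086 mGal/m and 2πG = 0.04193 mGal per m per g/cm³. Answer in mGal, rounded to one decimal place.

-196.9

Free-air correction = 0.3086 × 1226.0 = 378.34 mGal
Free-air anomaly = 981549.47 − 981989.52 + (378.34) = -61.71 mGal
Bouguer slab correction = 0.04193 × 2.63 × 1226.0 = 135.20 mGal
Simple Bouguer anomaly = -61.71 − (135.20) = -196.91 mGal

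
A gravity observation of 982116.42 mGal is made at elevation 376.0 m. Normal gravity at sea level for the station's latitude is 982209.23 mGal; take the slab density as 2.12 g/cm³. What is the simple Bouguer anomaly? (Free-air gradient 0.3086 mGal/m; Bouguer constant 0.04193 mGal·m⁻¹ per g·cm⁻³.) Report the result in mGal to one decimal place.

-10.2

Free-air correction = 0.3086 × 376.0 = 116.03 mGal
Free-air anomaly = 982116.42 − 982209.23 + (116.03) = 23.22 mGal
Bouguer slab correction = 0.04193 × 2.12 × 376.0 = 33.42 mGal
Simple Bouguer anomaly = 23.22 − (33.42) = -10.20 mGal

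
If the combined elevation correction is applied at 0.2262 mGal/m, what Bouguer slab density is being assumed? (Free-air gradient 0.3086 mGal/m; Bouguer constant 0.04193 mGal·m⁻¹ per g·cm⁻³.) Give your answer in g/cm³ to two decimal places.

0.2262 = 0.3086 − 0.04193 × ρ
ρ = (0.3086 − 0.2262) / 0.04193 = 1.97 g/cm³

1.97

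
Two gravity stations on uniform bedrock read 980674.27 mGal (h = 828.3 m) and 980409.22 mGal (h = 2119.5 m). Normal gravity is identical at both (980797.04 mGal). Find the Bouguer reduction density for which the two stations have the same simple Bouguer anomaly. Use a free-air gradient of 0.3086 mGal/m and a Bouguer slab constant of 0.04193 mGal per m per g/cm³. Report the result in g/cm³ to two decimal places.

2.46

Δg_obs = 980409.22 − 980674.27 = -265.05 mGal over Δh = 2119.5 − 828.3 = 1291.2 m
Equal Bouguer anomalies ⇒ Δg_obs + (0.3086 − 0.04193ρ)·Δh = 0
0.3086 − 0.04193ρ = −Δg_obs/Δh = 0.20527
ρ = (0.3086 − 0.20527) / 0.04193 = 2.46 g/cm³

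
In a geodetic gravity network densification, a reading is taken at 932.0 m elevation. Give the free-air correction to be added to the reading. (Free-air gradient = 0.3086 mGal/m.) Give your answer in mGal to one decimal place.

287.6

Free-air correction = 0.3086 × 932.0 = 287.6 mGal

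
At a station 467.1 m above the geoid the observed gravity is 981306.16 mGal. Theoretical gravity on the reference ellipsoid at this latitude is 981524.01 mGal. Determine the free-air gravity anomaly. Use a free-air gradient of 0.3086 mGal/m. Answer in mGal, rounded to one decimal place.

-73.7

Free-air correction = 0.3086 × 467.1 = 144.15 mGal
Free-air anomaly = 981306.16 − 981524.01 + (144.15) = -73.70 mGal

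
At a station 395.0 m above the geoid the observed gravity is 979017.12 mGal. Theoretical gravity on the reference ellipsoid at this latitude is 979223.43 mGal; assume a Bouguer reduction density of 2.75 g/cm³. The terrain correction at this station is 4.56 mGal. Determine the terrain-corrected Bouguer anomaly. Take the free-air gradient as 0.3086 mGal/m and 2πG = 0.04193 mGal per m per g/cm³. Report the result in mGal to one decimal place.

Free-air correction = 0.3086 × 395.0 = 121.90 mGal
Free-air anomaly = 979017.12 − 979223.43 + (121.90) = -84.41 mGal
Bouguer slab correction = 0.04193 × 2.75 × 395.0 = 45.55 mGal
Simple Bouguer anomaly = -84.41 − (45.55) = -129.96 mGal
Complete Bouguer anomaly = -129.96 + 4.56 = -125.40 mGal

-125.4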